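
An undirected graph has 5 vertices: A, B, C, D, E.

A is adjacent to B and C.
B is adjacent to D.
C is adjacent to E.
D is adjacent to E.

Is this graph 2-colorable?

The cycle B-D-E-C-A-B has odd length 5, so it cannot be 2-colored; at least 3 colors are needed.
So 2 colors are not enough.

No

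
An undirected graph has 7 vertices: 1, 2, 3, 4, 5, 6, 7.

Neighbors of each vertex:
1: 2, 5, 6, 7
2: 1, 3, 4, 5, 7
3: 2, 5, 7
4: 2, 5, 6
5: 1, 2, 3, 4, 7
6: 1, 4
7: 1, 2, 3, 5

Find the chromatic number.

1, 2, 5, 7 are mutually adjacent (a clique of size 4), so at least 4 colors are needed.
4 colors suffice: color red → {5, 6}; color blue → {2}; color green → {4, 7}; color yellow → {1, 3}. No two adjacent vertices share a color.

4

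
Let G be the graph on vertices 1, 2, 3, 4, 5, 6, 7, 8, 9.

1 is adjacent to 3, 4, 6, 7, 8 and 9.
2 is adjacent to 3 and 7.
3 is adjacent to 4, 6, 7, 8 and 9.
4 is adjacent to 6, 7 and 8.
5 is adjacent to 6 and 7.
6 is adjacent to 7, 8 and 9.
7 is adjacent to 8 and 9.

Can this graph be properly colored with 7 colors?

Yes

The chromatic number is 6. 1, 3, 4, 6, 7, 8 are pairwise adjacent (a clique of size 6), so at least 6 colors are needed.
6 colors suffice: color red → {7}; color blue → {2, 6}; color green → {3, 5}; color yellow → {1}; color purple → {4, 9}; color orange → {8}.
Since 7 ≥ 6, a proper 7-coloring certainly exists.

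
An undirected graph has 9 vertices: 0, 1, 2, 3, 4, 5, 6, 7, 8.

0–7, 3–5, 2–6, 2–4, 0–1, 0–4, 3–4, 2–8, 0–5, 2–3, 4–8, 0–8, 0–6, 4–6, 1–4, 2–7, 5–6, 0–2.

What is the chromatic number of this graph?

0, 2, 4, 8 are mutually adjacent (a clique of size 4), so at least 4 colors are needed.
4 colors suffice: color a → {0, 3}; color b → {1, 2, 5}; color c → {4, 7}; color d → {6, 8}. Each edge has distinct colors on its endpoints.

4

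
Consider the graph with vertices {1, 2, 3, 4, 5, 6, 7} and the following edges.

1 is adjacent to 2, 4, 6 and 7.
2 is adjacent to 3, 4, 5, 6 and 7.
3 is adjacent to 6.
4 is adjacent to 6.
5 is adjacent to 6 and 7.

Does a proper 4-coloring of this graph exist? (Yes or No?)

Yes

The chromatic number is 4. 1, 2, 4, 6 form a clique, so at least 4 colors are needed.
4 colors suffice: color a → {2}; color b → {6, 7}; color c → {1, 3, 5}; color d → {4}.
That is already a proper 4-coloring.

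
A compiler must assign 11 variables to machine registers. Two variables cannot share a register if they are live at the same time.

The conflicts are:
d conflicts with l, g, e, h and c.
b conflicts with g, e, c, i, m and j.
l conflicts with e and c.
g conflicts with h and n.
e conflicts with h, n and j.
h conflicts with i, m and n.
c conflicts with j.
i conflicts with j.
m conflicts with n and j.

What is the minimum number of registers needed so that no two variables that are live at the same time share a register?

b, m, j pairwise conflict, so at least 3 registers are needed.
3 registers suffice: register 1 → {b, l, h}; register 2 → {g, e, c, i, m}; register 3 → {d, n, j}. Every pair that conflicts lands in different registers.

3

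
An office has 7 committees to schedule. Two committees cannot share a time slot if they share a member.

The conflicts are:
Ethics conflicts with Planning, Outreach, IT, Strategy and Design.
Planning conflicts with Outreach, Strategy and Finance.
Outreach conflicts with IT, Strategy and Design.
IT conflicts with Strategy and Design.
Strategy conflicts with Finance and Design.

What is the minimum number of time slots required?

5

Ethics, Outreach, IT, Strategy, Design pairwise conflict, so at least 5 time slots are needed.
5 time slots suffice: time slot 1 → {Strategy}; time slot 2 → {Ethics, Finance}; time slot 3 → {Outreach}; time slot 4 → {Planning, Design}; time slot 5 → {IT}. Every pair that conflicts lands in different time slots.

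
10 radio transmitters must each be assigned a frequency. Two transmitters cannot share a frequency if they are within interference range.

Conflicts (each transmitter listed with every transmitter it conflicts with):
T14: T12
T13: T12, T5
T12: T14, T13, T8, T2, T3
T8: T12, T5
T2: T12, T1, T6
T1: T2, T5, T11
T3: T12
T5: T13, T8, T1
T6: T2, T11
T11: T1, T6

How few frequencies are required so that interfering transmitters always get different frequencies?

The cycle T12-T13-T5-T1-T2-T12 has odd length 5, so it cannot be 2-colored; at least 3 frequencies are needed.
3 frequencies suffice: frequency 1 → {T12, T5, T11}; frequency 2 → {T14, T13, T8, T2, T3}; frequency 3 → {T1, T6}. Each listed conflict is separated.

3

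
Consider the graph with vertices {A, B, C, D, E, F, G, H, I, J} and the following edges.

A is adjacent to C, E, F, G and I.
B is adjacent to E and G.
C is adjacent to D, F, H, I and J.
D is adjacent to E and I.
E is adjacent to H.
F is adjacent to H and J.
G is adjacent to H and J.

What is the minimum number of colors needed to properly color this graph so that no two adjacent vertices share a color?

3

C, F, H are mutually adjacent, so at least 3 colors are needed.
3 colors suffice: A=blue, B=blue, C=red, D=blue, E=red, F=green, G=red, H=blue, I=green, J=blue. No two adjacent vertices share a color.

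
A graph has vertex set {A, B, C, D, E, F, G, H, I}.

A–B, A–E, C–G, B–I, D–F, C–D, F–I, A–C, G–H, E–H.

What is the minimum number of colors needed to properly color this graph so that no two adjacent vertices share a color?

3

The cycle A-E-H-G-C-A has odd length 5, so it cannot be 2-colored; at least 3 colors are needed.
3 colors suffice: color 1 → {C, H, I}; color 2 → {A, F, G}; color 3 → {B, D, E}. No two adjacent vertices share a color.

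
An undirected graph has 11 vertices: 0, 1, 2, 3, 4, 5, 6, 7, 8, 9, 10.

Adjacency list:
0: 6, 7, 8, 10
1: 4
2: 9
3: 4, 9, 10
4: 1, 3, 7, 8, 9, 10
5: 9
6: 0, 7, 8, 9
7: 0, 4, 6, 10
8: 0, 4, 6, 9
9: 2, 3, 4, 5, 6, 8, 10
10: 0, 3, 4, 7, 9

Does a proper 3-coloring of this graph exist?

3, 4, 9, 10 form a clique, so at least 4 colors are needed.
So 3 colors are not enough.

No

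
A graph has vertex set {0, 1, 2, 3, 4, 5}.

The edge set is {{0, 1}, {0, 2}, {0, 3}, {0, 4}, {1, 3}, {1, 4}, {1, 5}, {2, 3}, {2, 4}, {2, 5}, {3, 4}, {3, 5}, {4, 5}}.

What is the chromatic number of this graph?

0, 2, 3, 4 are pairwise adjacent (a clique of size 4), so at least 4 colors are needed.
4 colors suffice: color red → {4}; color blue → {3}; color green → {0, 5}; color yellow → {1, 2}. Each edge has distinct colors on its endpoints.

4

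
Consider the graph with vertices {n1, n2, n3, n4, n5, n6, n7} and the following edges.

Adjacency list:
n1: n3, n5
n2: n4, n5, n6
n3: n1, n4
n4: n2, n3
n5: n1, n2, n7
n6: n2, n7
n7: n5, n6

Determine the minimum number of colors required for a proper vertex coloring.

3

The cycle n1-n5-n2-n4-n3-n1 has odd length 5, so it cannot be 2-colored; at least 3 colors are needed.
One proper 3-coloring: n1=1, n2=1, n3=2, n4=3, n5=2, n6=2, n7=1. Every edge joins two different colors.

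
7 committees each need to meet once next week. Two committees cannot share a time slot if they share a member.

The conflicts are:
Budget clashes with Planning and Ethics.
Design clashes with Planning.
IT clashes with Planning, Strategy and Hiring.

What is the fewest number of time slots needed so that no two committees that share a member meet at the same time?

IT and Strategy conflict, so at least 2 time slots are needed.
2 time slots suffice: Budget=1, Design=1, IT=1, Planning=2, Strategy=2, Hiring=2, Ethics=2. Each listed conflict is separated.

2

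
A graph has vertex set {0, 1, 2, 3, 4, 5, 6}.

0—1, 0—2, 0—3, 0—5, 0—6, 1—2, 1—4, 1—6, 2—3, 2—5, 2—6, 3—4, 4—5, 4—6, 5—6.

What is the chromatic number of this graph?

0, 1, 2, 6 are pairwise adjacent (a clique of size 4), so at least 4 colors are needed.
4 colors suffice: color red → {3, 6}; color blue → {0, 4}; color green → {2}; color yellow → {1, 5}. Every edge joins two different colors.

4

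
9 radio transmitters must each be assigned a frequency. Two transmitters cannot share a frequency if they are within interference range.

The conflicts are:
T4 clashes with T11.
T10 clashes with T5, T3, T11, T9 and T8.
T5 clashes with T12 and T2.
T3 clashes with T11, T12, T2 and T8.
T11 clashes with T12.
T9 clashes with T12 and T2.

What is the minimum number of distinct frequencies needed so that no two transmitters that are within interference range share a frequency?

T3, T11, T12 pairwise conflict, so at least 3 frequencies are needed.
Using 3 frequencies: T4=1, T10=2, T5=1, T3=1, T11=3, T9=1, T12=2, T2=2, T8=3. Every pair that conflicts lands in different frequencies.

3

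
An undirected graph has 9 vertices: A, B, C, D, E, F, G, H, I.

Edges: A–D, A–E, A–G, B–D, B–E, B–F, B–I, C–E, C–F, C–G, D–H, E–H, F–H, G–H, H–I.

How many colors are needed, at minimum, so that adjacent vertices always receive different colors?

2

H and I are adjacent, so at least 2 colors are needed.
One proper 2-coloring: A=red, B=red, C=red, D=blue, E=blue, F=blue, G=blue, H=red, I=blue. Each edge has distinct colors on its endpoints.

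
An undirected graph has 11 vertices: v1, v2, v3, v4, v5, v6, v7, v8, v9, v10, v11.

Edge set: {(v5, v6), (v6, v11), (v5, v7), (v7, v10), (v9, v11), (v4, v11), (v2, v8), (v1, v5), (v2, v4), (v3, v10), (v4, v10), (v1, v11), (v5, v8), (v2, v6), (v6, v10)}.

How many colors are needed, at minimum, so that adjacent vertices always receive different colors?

v5 and v6 are adjacent, so at least 2 colors are needed.
2 colors suffice: color 1 → {v1, v3, v4, v6, v7, v8, v9}; color 2 → {v2, v5, v10, v11}. Each edge has distinct colors on its endpoints.

2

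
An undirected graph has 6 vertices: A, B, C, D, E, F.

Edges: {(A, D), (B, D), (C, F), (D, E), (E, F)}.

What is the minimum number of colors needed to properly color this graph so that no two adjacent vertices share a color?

C and F are adjacent, so at least 2 colors are needed.
2 colors suffice: color red → {D, F}; color blue → {A, B, C, E}. No two adjacent vertices share a color.

2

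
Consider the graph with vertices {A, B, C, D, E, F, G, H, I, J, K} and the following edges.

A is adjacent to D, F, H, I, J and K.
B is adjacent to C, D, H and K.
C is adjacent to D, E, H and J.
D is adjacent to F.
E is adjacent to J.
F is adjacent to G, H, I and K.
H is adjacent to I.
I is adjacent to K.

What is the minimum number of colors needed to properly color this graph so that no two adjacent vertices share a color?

4

A, F, I, K are mutually adjacent (a clique of size 4), so at least 4 colors are needed.
A valid assignment using 4 colors: A=blue, B=blue, C=red, D=green, E=blue, F=red, G=blue, H=green, I=yellow, J=green, K=green. No two adjacent vertices share a color.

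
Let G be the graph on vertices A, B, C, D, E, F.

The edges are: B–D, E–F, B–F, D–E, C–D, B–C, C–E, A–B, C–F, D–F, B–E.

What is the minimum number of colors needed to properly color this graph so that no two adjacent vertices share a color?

B, C, D, E, F are pairwise adjacent (a clique of size 5), so at least 5 colors are needed.
5 colors suffice: color red → {B}; color blue → {A, E}; color green → {C}; color yellow → {F}; color purple → {D}. Each edge has distinct colors on its endpoints.

5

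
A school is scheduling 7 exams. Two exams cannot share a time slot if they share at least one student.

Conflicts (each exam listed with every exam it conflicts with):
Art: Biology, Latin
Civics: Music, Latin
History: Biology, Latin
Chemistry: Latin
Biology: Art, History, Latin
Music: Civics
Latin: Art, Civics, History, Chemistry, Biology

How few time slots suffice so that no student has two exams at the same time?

3

History, Biology, Latin pairwise conflict, so at least 3 time slots are needed.
3 time slots suffice: Art=3, Civics=2, History=3, Chemistry=2, Biology=2, Music=1, Latin=1. Each listed conflict is separated.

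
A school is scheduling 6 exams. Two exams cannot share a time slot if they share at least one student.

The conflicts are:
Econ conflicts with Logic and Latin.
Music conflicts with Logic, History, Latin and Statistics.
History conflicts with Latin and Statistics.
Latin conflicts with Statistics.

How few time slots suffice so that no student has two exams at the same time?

Music, History, Latin, Statistics pairwise conflict, so at least 4 time slots are needed.
Using 4 time slots: Econ=2, Music=2, Logic=1, History=3, Latin=1, Statistics=4. Each listed conflict is separated.

4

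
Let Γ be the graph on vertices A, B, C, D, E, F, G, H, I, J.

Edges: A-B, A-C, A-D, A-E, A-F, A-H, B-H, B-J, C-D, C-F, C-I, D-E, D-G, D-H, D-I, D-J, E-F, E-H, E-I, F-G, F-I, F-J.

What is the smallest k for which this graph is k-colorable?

A, D, E, H are pairwise adjacent (a clique of size 4), so at least 4 colors are needed.
4 colors suffice: color 1 → {B, D, F}; color 2 → {A, G, I, J}; color 3 → {C, E}; color 4 → {H}. Every edge joins two different colors.

4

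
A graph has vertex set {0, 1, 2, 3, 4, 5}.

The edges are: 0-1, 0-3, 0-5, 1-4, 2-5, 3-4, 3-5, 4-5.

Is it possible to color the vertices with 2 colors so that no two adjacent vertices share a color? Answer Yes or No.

No

0, 3, 5 are pairwise adjacent, so at least 3 colors are needed.
So 2 colors are not enough.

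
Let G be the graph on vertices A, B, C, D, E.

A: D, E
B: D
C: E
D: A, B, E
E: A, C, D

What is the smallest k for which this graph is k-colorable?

A, D, E form a triangle, so at least 3 colors are needed.
A valid assignment using 3 colors: A=green, B=blue, C=red, D=red, E=blue. Each edge has distinct colors on its endpoints.

3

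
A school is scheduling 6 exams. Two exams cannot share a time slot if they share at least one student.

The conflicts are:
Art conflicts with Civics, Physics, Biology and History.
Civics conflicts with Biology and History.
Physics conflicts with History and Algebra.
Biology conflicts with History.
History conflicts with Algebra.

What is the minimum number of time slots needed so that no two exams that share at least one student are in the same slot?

4

Art, Civics, Biology, History are mutually in conflict, so at least 4 time slots are needed.
4 time slots suffice: time slot 1 → {History}; time slot 2 → {Art, Algebra}; time slot 3 → {Civics, Physics}; time slot 4 → {Biology}. Each listed conflict is separated.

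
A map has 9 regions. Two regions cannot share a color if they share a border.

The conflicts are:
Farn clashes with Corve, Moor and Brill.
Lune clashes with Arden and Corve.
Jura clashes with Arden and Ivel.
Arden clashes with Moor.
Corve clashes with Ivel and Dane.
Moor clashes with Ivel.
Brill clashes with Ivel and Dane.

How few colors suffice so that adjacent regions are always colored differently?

The cycle Corve-Ivel-Moor-Arden-Lune-Corve has odd length 5, so it cannot be 2-colored; at least 3 colors are needed.
3 colors suffice: color 1 → {Farn, Arden, Ivel, Dane}; color 2 → {Jura, Corve, Moor, Brill}; color 3 → {Lune}. No two conflicting regions share a color.

3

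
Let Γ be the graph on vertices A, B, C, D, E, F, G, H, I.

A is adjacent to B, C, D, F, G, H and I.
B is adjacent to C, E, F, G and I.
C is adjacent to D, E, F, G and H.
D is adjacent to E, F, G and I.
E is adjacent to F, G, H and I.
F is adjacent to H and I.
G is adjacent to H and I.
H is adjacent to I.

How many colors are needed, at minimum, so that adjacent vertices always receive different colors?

4

B, E, G, I are mutually adjacent (a clique of size 4), so at least 4 colors are needed.
4 colors suffice: color red → {F, G}; color blue → {C, I}; color green → {A, E}; color yellow → {B, D, H}. Every edge joins two different colors.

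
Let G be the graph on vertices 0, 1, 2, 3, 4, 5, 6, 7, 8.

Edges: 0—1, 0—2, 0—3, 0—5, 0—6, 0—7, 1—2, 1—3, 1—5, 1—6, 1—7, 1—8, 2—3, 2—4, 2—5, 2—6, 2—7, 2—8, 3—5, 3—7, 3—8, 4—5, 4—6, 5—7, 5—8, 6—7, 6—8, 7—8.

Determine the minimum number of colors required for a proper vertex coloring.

0, 1, 2, 3, 5, 7 are pairwise adjacent (a clique of size 6), so at least 6 colors are needed.
6 colors suffice: color red → {2}; color blue → {4, 7}; color green → {1}; color yellow → {5, 6}; color purple → {0, 8}; color orange → {3}. Every edge joins two different colors.

6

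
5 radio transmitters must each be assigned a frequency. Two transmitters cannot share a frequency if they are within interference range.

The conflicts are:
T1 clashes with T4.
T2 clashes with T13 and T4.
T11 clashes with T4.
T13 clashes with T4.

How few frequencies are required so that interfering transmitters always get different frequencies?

3

T2, T13, T4 all conflict with each other, so at least 3 frequencies are needed.
A valid assignment using 3 frequencies: T1=2, T2=2, T11=2, T13=3, T4=1. Every pair that conflicts lands in different frequencies.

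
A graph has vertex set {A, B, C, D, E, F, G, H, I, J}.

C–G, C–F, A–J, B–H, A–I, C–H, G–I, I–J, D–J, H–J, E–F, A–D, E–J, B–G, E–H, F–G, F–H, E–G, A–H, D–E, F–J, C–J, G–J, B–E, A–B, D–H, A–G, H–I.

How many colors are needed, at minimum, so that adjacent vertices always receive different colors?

A, D, H, J form a clique, so at least 4 colors are needed.
4 colors suffice: color red → {B, J}; color blue → {G, H}; color green → {A, C, E}; color yellow → {D, F, I}. Every edge joins two different colors.

4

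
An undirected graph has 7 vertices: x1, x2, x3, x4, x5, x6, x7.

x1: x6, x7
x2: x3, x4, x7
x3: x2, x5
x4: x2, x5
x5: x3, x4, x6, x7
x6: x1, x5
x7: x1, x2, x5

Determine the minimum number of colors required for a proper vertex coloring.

x2 and x7 are adjacent, so at least 2 colors are needed.
2 colors suffice: color 1 → {x1, x2, x5}; color 2 → {x3, x4, x6, x7}. Each edge has distinct colors on its endpoints.

2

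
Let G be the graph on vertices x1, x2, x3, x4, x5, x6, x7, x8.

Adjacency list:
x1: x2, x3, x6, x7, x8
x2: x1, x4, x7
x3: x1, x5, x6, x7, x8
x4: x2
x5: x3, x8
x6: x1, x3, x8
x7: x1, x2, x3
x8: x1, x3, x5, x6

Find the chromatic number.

x1, x3, x6, x8 form a clique, so at least 4 colors are needed.
A valid assignment using 4 colors: x1=1, x2=2, x3=2, x4=1, x5=1, x6=4, x7=3, x8=3. Each edge has distinct colors on its endpoints.

4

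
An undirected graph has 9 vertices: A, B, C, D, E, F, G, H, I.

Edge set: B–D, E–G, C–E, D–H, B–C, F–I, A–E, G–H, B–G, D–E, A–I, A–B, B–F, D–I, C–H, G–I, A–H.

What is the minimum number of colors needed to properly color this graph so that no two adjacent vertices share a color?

A and I are adjacent, so at least 2 colors are needed.
2 colors suffice: A=blue, B=red, C=blue, D=blue, E=red, F=blue, G=blue, H=red, I=red. Every edge joins two different colors.

2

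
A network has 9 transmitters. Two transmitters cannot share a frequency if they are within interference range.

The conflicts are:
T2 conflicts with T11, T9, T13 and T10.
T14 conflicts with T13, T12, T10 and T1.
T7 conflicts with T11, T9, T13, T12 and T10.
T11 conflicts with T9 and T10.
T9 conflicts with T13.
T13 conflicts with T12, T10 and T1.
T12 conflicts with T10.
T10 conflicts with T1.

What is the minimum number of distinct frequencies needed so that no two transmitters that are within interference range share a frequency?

T14, T13, T10, T1 pairwise conflict, so at least 4 frequencies are needed.
4 frequencies suffice: frequency 1 → {T9, T10}; frequency 2 → {T11, T13}; frequency 3 → {T2, T14, T7}; frequency 4 → {T12, T1}. Each listed conflict is separated.

4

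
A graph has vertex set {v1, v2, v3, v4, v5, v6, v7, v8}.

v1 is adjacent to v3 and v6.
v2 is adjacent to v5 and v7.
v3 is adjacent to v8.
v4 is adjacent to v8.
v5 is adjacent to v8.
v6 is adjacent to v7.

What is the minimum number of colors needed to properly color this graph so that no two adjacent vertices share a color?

The cycle v6-v1-v3-v8-v5-v2-v7-v6 has odd length 7, so it cannot be 2-colored; at least 3 colors are needed.
3 colors suffice: color 1 → {v2, v6, v8}; color 2 → {v3, v4, v5, v7}; color 3 → {v1}. Each edge has distinct colors on its endpoints.

3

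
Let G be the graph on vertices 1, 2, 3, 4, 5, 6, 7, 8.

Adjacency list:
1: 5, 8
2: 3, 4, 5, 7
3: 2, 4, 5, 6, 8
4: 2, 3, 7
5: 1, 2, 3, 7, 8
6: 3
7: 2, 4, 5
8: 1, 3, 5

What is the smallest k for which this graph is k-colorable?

1, 5, 8 form a triangle, so at least 3 colors are needed.
One proper 3-coloring: 1=b, 2=c, 3=b, 4=a, 5=a, 6=a, 7=b, 8=c. No two adjacent vertices share a color.

3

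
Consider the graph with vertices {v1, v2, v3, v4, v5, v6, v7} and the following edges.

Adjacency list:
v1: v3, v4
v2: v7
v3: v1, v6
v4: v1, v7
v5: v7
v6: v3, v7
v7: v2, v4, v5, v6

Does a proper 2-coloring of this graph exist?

No

The cycle v1-v4-v7-v6-v3-v1 has odd length 5, so it cannot be 2-colored; at least 3 colors are needed.
So 2 colors are not enough.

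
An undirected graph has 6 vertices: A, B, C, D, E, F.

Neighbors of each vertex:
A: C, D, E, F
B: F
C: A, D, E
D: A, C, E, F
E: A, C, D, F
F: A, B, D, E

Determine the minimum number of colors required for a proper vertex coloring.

A, D, E, F are mutually adjacent (a clique of size 4), so at least 4 colors are needed.
A valid assignment using 4 colors: A=1, B=1, C=4, D=2, E=3, F=4. Every edge joins two different colors.

4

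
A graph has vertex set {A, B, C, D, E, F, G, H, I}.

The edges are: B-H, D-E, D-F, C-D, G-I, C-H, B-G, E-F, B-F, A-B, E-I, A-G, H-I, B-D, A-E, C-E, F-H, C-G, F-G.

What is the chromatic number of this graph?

D, E, F are mutually adjacent, so at least 3 colors are needed.
A valid assignment using 3 colors: A=2, B=1, C=2, D=3, E=1, F=2, G=3, H=3, I=2. Every edge joins two different colors.

3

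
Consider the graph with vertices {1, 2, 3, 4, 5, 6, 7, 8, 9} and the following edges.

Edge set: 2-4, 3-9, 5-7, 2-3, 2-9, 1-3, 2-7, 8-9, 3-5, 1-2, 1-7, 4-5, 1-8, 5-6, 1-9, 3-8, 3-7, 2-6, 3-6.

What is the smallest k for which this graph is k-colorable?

1, 2, 3, 9 are mutually adjacent (a clique of size 4), so at least 4 colors are needed.
One proper 4-coloring: 1=c, 2=b, 3=a, 4=a, 5=b, 6=c, 7=d, 8=b, 9=d. Every edge joins two different colors.

4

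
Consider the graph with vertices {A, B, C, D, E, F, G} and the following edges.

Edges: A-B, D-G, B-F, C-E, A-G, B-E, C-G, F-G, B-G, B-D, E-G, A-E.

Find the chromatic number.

4

A, B, E, G are pairwise adjacent (a clique of size 4), so at least 4 colors are needed.
4 colors suffice: A=4, B=2, C=2, D=3, E=3, F=3, G=1. Each edge has distinct colors on its endpoints.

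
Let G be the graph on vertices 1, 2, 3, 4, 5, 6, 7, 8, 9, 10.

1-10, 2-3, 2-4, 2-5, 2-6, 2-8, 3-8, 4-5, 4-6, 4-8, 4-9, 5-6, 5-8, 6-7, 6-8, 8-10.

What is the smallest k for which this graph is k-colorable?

5

2, 4, 5, 6, 8 are pairwise adjacent (a clique of size 5), so at least 5 colors are needed.
5 colors suffice: color red → {1, 7, 8, 9}; color blue → {2, 10}; color green → {3, 4}; color yellow → {6}; color purple → {5}. Each edge has distinct colors on its endpoints.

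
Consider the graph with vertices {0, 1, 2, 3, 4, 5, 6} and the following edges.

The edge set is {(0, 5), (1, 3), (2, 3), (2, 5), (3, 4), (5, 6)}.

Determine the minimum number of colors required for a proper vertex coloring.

3 and 4 are adjacent, so at least 2 colors are needed.
2 colors suffice: color red → {3, 5}; color blue → {0, 1, 2, 4, 6}. No two adjacent vertices share a color.

2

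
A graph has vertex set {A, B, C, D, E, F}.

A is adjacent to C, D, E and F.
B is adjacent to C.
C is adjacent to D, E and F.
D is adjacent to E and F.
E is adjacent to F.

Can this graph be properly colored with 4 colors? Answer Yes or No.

No

A, C, D, E, F are pairwise adjacent (a clique of size 5), so at least 5 colors are needed.
So 4 colors are not enough.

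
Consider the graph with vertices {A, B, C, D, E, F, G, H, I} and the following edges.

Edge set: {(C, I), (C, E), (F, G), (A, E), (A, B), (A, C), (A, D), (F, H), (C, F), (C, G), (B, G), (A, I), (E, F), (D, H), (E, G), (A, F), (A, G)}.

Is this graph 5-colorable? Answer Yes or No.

Yes

The chromatic number is 5. A, C, E, F, G are mutually adjacent (a clique of size 5), so at least 5 colors are needed.
5 colors suffice: A=1, B=3, C=4, D=2, E=5, F=3, G=2, H=1, I=2.
That is already a proper 5-coloring.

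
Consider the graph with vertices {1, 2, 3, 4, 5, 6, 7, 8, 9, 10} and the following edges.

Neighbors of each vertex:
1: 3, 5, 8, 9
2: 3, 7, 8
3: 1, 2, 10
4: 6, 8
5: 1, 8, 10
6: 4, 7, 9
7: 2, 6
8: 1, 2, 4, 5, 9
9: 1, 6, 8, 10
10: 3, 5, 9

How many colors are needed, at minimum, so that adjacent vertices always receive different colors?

1, 8, 9 are pairwise adjacent, so at least 3 colors are needed.
One proper 3-coloring: 1=b, 2=b, 3=c, 4=b, 5=c, 6=a, 7=c, 8=a, 9=c, 10=a. No two adjacent vertices share a color.

3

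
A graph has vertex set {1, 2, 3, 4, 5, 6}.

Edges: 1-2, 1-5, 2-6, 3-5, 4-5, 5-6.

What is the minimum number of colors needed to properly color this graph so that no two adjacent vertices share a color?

2

1 and 2 are adjacent, so at least 2 colors are needed.
2 colors suffice: color a → {2, 5}; color b → {1, 3, 4, 6}. No two adjacent vertices share a color.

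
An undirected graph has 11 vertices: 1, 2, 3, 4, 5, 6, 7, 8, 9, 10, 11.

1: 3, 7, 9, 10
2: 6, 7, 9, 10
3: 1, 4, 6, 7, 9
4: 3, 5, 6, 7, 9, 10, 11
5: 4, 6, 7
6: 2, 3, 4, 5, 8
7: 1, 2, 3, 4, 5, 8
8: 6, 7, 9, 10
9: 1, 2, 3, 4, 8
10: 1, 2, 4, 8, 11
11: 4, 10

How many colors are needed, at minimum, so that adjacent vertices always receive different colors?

4, 5, 7 form a triangle, so at least 3 colors are needed.
A valid assignment using 3 colors: 1=a, 2=a, 3=c, 4=a, 5=c, 6=b, 7=b, 8=a, 9=b, 10=b, 11=c. Every edge joins two different colors.

3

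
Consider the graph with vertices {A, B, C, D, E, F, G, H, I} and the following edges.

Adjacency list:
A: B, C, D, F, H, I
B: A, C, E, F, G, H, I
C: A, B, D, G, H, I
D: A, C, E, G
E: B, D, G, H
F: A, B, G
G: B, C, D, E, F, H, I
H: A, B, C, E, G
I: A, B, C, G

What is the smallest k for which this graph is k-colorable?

4

B, C, G, I are pairwise adjacent (a clique of size 4), so at least 4 colors are needed.
4 colors suffice: color 1 → {A, G}; color 2 → {B, D}; color 3 → {C, E, F}; color 4 → {H, I}. Every edge joins two different colors.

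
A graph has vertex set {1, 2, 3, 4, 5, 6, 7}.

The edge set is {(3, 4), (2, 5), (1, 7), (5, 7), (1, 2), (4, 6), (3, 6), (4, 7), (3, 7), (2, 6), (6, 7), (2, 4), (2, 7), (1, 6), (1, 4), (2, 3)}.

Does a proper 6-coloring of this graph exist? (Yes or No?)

The chromatic number is 5. 2, 3, 4, 6, 7 are mutually adjacent (a clique of size 5), so at least 5 colors are needed.
5 colors suffice: color a → {7}; color b → {2}; color c → {4, 5}; color d → {6}; color e → {1, 3}.
Since 6 ≥ 5, a proper 6-coloring certainly exists.

Yes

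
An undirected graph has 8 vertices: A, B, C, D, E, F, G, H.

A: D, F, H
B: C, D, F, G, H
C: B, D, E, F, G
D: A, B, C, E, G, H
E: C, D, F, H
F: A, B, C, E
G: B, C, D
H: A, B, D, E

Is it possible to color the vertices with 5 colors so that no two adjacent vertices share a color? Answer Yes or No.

The chromatic number is 4. B, C, D, G are pairwise adjacent (a clique of size 4), so at least 4 colors are needed.
One proper 4-coloring: A=2, B=2, C=3, D=1, E=2, F=1, G=4, H=3.
Since 5 ≥ 4, a proper 5-coloring certainly exists.

Yes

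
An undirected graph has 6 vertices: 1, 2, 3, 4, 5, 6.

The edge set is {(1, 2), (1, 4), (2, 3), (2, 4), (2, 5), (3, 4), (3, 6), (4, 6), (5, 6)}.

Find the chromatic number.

3

2, 3, 4 form a triangle, so at least 3 colors are needed.
3 colors suffice: color red → {2, 6}; color blue → {4, 5}; color green → {1, 3}. Each edge has distinct colors on its endpoints.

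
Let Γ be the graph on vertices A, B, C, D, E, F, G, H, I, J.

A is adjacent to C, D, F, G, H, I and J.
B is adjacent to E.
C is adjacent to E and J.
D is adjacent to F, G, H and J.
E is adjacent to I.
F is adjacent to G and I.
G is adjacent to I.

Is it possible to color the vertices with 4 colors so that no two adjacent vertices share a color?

Yes

The chromatic number is 4. A, F, G, I are pairwise adjacent (a clique of size 4), so at least 4 colors are needed.
4 colors suffice: A=1, B=2, C=2, D=2, E=1, F=3, G=4, H=3, I=2, J=3.
That is already a proper 4-coloring.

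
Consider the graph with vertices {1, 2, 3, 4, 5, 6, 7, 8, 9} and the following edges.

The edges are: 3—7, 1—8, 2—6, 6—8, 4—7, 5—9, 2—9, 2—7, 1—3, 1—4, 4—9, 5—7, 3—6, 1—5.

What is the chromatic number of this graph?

2

1 and 8 are adjacent, so at least 2 colors are needed.
2 colors suffice: color red → {1, 6, 7, 9}; color blue → {2, 3, 4, 5, 8}. Every edge joins two different colors.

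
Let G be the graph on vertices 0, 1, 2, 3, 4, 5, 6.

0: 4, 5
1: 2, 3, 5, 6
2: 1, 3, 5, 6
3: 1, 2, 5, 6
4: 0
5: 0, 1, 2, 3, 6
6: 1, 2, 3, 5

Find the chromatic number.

1, 2, 3, 5, 6 form a clique, so at least 5 colors are needed.
A valid assignment using 5 colors: 0=blue, 1=purple, 2=green, 3=blue, 4=red, 5=red, 6=yellow. Each edge has distinct colors on its endpoints.

5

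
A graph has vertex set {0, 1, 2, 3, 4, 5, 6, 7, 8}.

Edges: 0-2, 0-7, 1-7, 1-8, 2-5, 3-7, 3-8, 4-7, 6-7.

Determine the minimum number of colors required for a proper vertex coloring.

2

4 and 7 are adjacent, so at least 2 colors are needed.
2 colors suffice: color red → {2, 7, 8}; color blue → {0, 1, 3, 4, 5, 6}. Each edge has distinct colors on its endpoints.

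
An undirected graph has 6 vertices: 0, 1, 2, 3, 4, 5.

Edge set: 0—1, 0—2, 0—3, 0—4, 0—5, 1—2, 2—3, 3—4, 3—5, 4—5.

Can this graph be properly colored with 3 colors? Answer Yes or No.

0, 3, 4, 5 form a clique, so at least 4 colors are needed.
So 3 colors are not enough.

No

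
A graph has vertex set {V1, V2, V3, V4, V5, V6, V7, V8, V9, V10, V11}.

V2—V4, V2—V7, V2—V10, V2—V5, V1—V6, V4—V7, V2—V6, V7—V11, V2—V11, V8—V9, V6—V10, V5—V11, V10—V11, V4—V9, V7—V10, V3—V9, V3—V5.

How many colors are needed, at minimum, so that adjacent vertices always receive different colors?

4

V2, V7, V10, V11 form a clique, so at least 4 colors are needed.
4 colors suffice: color 1 → {V1, V2, V9}; color 2 → {V3, V4, V6, V8, V11}; color 3 → {V5, V10}; color 4 → {V7}. Each edge has distinct colors on its endpoints.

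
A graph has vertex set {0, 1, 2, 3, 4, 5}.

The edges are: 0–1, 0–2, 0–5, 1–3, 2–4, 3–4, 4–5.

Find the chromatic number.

The cycle 0-1-3-4-5-0 has odd length 5, so it cannot be 2-colored; at least 3 colors are needed.
3 colors suffice: color red → {0, 4}; color blue → {2, 3, 5}; color green → {1}. Every edge joins two different colors.

3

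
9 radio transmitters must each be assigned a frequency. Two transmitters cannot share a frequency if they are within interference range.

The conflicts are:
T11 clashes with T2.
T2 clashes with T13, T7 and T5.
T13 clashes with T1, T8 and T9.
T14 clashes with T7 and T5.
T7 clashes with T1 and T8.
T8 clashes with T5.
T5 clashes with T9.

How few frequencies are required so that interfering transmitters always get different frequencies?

T13 and T9 conflict, so at least 2 frequencies are needed.
2 frequencies suffice: T11=1, T2=2, T13=1, T14=2, T7=1, T1=2, T8=2, T5=1, T9=2. No two conflicting transmitters share a frequency.

2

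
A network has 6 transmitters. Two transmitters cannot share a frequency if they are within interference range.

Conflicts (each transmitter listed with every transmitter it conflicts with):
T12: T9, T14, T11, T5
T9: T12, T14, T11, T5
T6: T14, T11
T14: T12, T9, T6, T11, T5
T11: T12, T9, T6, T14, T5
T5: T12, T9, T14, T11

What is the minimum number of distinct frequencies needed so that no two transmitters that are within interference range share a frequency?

T12, T9, T14, T11, T5 are mutually in conflict, so at least 5 frequencies are needed.
5 frequencies suffice: frequency 1 → {T11}; frequency 2 → {T14}; frequency 3 → {T12, T6}; frequency 4 → {T9}; frequency 5 → {T5}. No two conflicting transmitters share a frequency.

5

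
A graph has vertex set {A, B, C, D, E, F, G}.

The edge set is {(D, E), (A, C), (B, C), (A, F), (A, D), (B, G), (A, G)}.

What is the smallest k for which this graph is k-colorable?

D and E are adjacent, so at least 2 colors are needed.
One proper 2-coloring: A=red, B=red, C=blue, D=blue, E=red, F=blue, G=blue. No two adjacent vertices share a color.

2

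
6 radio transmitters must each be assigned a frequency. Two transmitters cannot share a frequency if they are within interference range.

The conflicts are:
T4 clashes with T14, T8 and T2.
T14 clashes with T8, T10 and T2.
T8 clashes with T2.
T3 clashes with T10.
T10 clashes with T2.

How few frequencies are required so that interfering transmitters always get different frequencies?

4

T4, T14, T8, T2 are mutually in conflict, so at least 4 frequencies are needed.
4 frequencies suffice: frequency 1 → {T3, T2}; frequency 2 → {T14}; frequency 3 → {T8, T10}; frequency 4 → {T4}. Every pair that conflicts lands in different frequencies.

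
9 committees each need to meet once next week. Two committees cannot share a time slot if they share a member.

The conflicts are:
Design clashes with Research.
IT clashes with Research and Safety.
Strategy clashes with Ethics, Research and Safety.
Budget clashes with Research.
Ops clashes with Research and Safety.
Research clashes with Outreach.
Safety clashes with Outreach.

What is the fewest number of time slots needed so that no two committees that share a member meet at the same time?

Design and Research conflict, so at least 2 time slots are needed.
2 time slots suffice: time slot 1 → {Ethics, Research, Safety}; time slot 2 → {Design, IT, Strategy, Budget, Ops, Outreach}. No two conflicting committees share a time slot.

2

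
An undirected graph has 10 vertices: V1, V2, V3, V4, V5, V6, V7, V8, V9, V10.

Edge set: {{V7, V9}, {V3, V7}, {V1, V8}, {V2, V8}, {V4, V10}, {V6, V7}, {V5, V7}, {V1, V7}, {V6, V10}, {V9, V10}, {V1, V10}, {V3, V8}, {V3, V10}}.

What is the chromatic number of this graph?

V6 and V7 are adjacent, so at least 2 colors are needed.
A valid assignment using 2 colors: V1=blue, V2=blue, V3=blue, V4=blue, V5=blue, V6=blue, V7=red, V8=red, V9=blue, V10=red. Each edge has distinct colors on its endpoints.

2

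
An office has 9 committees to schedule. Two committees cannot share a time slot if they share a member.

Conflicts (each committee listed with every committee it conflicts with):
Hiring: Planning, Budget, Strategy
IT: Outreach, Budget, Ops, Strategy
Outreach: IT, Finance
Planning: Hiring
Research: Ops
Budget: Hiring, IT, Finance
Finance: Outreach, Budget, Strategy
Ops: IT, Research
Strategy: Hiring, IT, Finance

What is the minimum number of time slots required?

Hiring and Planning conflict, so at least 2 time slots are needed.
2 time slots suffice: time slot 1 → {Hiring, IT, Research, Finance}; time slot 2 → {Outreach, Planning, Budget, Ops, Strategy}. Each listed conflict is separated.

2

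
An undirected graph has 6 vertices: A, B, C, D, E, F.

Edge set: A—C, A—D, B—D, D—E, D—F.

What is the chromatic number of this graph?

2

D and F are adjacent, so at least 2 colors are needed.
2 colors suffice: color red → {C, D}; color blue → {A, B, E, F}. Every edge joins two different colors.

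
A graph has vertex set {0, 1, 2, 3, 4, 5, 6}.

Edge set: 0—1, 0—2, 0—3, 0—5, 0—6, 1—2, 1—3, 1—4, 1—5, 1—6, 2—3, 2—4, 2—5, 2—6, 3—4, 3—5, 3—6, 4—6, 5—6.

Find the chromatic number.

0, 1, 2, 3, 5, 6 are mutually adjacent (a clique of size 6), so at least 6 colors are needed.
One proper 6-coloring: 0=f, 1=d, 2=a, 3=b, 4=e, 5=e, 6=c. Every edge joins two different colors.

6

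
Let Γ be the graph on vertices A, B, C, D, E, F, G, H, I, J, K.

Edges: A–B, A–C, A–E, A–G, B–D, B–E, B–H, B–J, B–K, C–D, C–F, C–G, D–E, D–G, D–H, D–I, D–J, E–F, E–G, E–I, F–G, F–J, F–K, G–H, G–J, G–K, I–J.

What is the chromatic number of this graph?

3

B, D, H are pairwise adjacent, so at least 3 colors are needed.
One proper 3-coloring: A=blue, B=red, C=green, D=blue, E=green, F=blue, G=red, H=green, I=red, J=green, K=green. Every edge joins two different colors.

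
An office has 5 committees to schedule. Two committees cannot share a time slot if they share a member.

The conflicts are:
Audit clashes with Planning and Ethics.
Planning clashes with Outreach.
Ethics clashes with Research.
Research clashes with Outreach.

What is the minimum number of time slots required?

The cycle Research-Ethics-Audit-Planning-Outreach-Research has odd length 5, so it cannot be 2-colored; at least 3 time slots are needed.
3 time slots suffice: time slot 1 → {Audit, Research}; time slot 2 → {Planning, Ethics}; time slot 3 → {Outreach}. Every pair that conflicts lands in different time slots.

3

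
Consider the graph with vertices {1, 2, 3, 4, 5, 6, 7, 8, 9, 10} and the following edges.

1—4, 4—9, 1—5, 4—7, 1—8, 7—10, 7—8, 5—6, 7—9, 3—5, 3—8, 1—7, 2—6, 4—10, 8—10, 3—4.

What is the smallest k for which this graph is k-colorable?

3

7, 8, 10 are pairwise adjacent, so at least 3 colors are needed.
One proper 3-coloring: 1=c, 2=a, 3=c, 4=b, 5=a, 6=b, 7=a, 8=b, 9=c, 10=c. Each edge has distinct colors on its endpoints.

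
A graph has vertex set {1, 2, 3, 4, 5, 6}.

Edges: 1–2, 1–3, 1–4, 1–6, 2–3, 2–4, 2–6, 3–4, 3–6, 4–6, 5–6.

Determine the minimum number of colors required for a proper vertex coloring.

1, 2, 3, 4, 6 are pairwise adjacent (a clique of size 5), so at least 5 colors are needed.
5 colors suffice: color a → {6}; color b → {4, 5}; color c → {2}; color d → {3}; color e → {1}. Each edge has distinct colors on its endpoints.

5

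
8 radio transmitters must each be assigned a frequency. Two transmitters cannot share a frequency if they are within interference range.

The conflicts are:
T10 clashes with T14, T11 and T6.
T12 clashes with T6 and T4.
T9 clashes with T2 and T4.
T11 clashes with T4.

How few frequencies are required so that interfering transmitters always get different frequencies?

3

The cycle T10-T11-T4-T12-T6-T10 has odd length 5, so it cannot be 2-colored; at least 3 frequencies are needed.
3 frequencies suffice: frequency 1 → {T10, T2, T4}; frequency 2 → {T14, T12, T9, T11}; frequency 3 → {T6}. No two conflicting transmitters share a frequency.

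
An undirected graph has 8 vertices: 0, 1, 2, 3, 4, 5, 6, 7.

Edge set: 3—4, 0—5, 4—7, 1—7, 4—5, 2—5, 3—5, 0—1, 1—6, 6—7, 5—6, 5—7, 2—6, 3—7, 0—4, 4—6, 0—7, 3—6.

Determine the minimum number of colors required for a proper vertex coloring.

5

3, 4, 5, 6, 7 are mutually adjacent (a clique of size 5), so at least 5 colors are needed.
5 colors suffice: color a → {1, 5}; color b → {0, 6}; color c → {2, 7}; color d → {4}; color e → {3}. Each edge has distinct colors on its endpoints.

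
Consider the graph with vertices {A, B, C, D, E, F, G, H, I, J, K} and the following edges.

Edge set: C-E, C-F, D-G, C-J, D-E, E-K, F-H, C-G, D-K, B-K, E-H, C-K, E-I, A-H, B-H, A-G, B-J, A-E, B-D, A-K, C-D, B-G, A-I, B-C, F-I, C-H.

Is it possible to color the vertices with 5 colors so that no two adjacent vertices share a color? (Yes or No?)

Yes

The chromatic number is 4. C, D, E, K form a clique, so at least 4 colors are needed.
A valid assignment using 4 colors: A=1, B=2, C=1, D=3, E=2, F=2, G=4, H=3, I=3, J=3, K=4.
Since 5 ≥ 4, a proper 5-coloring certainly exists.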